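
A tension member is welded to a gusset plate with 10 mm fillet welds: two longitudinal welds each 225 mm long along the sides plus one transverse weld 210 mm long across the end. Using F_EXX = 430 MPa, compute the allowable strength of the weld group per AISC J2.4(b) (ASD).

R_n/Ω ≈ 636 kN

t_e = 0.707 × 10 = 7.07 mm.
R_nwl = 0.6 × 430 × 7.07 × 450 × 10⁻³ = 820.8 kN (longitudinal, 2 welds).
R_nwt = 0.6 × 430 × 7.07 × 210 × 10⁻³ = 383.1 kN (transverse, base value).
(i) R_nwl + R_nwt = 1204 kN; (ii) 0.85 R_nwl + 1.5 R_nwt = 1272 kN.
R_n = max = 1272 kN [governs: (ii)]; R_n/Ω = 636.1 kN.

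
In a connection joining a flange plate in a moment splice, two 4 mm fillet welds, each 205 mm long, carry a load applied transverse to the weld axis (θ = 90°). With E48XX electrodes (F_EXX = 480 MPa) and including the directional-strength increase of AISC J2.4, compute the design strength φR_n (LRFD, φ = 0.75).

φR_n ≈ 376 kN

t_e = 0.707 × 4 = 2.828 mm; A_we = 2.828 × 410 = 1159 mm².
Directional factor: 1.0 + 0.5 sin^1.5(90°) = 1.5.
F_nw = 0.6 × 480 × 1.5 = 432 MPa.
φR_n = 0.75 × 432 × 1159 × 10⁻³ = 375.7 kN.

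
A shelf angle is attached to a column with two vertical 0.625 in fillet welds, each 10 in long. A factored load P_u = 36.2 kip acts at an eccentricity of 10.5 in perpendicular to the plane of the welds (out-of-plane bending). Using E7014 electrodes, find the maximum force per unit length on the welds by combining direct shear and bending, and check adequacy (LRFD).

E70XX → F_EXX = 70 ksi.
L_w = 2 × 10 = 20 in; section modulus (unit throat) S = 2 × L²/6 = 33.33 in².
Direct shear f_v = P/L_w = 36.2/20 = 1.81 kip/in.
Moment M = P × e = 36.2 × 10.5 = 380.1 kip·in; bending f_b = M/S = 11.4 kip/in.
f_max = √(f_v² + f_b²) = √(1.81² + 11.4²) = 11.55 kip/in.
φr_n = 0.75 × 0.6 × 70 × (0.707 × 0.625) = 13.92 kip/in → adequate.

f_max ≈ 11.5 kip/in; adequate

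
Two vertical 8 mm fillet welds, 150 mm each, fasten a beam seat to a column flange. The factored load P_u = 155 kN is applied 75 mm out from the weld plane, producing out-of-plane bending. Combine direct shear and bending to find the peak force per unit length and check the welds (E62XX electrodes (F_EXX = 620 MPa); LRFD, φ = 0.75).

f_max ≈ 1630 N/mm; NOT adequate

L_w = 2 × 150 = 300 mm; section modulus (unit throat) S = 2 × L²/6 = 7500 mm².
Direct shear f_v = P/L_w = 155×10³/300 = 516.7 N/mm.
Moment M = P × e = 155×10³ × 75 = 11625000 N·mm; bending f_b = M/S = 1550 N/mm.
f_max = √(f_v² + f_b²) = √(516.7² + 1550²) = 1634 N/mm.
φr_n = 0.75 × 0.6 × 620 × (0.707 × 8) = 1578 N/mm → NOT adequate.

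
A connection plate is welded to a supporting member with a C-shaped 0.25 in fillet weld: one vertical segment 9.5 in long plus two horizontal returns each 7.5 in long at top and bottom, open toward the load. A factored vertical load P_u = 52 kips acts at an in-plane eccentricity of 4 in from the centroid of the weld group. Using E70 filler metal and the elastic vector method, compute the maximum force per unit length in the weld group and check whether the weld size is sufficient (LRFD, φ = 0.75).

f_max ≈ 4.41 kip/in; adequate

E70XX → F_EXX = 70 ksi.
Total weld length L_w = 24.5 in. Treat welds as unit-width lines.
Centroid: x̄ = 2×7.5×3.75 / 24.5 = 2.296 in from the vertical weld.
Polar moment about centroid: J = I_x + I_y = [9.5³/12 + 2×7.5×4.75²] + [9.5×2.296² + 2(7.5³/12 + 7.5×1.454²)] = 562 in³.
Direct shear f_v = P/L_w = 52 / 24.5 = 2.122 kip/in (vertical).
Torsion M = P·e = 52 × 4 = 208 kip·in.
Critical point at (x, y) = (5.204, 4.75) from centroid. f_tx = M·y/J = 1.758 kip/in; f_ty = M·x/J = 1.926 kip/in.
Resultant f_max = √[f_tx² + (f_v + f_ty)²] = √[1.758² + (2.122 + 1.926)²] = 4.414 kip/in.
Capacity per unit length: φr_n = 0.75 × 0.6 × 70 × (0.707 × 0.25) = 5.568 kip/in.
4.414 ≤ 5.568 → adequate.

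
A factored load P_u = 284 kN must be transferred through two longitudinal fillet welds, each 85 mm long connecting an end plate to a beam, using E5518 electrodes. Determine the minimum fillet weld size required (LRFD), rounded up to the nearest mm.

E55XX → F_EXX = 550 MPa.
Total weld length L = 170 mm.
Required throat t_e = P_u / (φ × 0.6 F_EXX × L) = 284 / (0.75 × 0.6 × 550 × 170 × 10⁻³) = 6.75 mm.
Required leg w = t_e / 0.707 = 9.547 mm → use 10 mm.

w = 10 mm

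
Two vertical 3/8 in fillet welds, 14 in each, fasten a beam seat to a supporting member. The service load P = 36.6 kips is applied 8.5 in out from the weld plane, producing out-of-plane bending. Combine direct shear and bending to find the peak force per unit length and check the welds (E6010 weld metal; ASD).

f_max ≈ 4.94 kip/in; NOT adequate

E60XX → F_EXX = 60 ksi.
L_w = 2 × 14 = 28 in; section modulus (unit throat) S = 2 × L²/6 = 65.33 in².
Direct shear f_v = P/L_w = 36.6/28 = 1.307 kip/in.
Moment M = P × e = 36.6 × 8.5 = 311.1 kip·in; bending f_b = M/S = 4.762 kip/in.
f_max = √(f_v² + f_b²) = √(1.307² + 4.762²) = 4.938 kip/in.
r_n/Ω = (1/2.0) × 0.6 × 60 × (0.707 × 0.375) = 4.772 kip/in → NOT adequate.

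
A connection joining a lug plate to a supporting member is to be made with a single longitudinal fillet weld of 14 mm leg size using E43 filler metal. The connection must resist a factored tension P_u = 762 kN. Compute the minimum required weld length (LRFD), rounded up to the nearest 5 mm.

L = 400 mm

E43XX → F_EXX = 430 MPa.
Throat t_e = 0.707 × 14 = 9.898 mm.
φr_n = 0.75 × 0.6 × 430 × 9.898 × 10⁻³ = 1.915 kN/mm.
L_req = P_u / φr_n = 762 / 1.915 = 397.9 mm total.
Round up → use L = 400 mm.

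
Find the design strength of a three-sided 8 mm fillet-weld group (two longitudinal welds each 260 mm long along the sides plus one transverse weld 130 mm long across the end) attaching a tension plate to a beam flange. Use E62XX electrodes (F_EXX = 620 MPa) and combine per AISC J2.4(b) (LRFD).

φR_n ≈ 1030 kN

t_e = 0.707 × 8 = 5.656 mm.
R_nwl = 0.6 × 620 × 5.656 × 520 × 10⁻³ = 1094 kN (longitudinal, 2 welds).
R_nwt = 0.6 × 620 × 5.656 × 130 × 10⁻³ = 273.5 kN (transverse, base value).
(i) R_nwl + R_nwt = 1368 kN; (ii) 0.85 R_nwl + 1.5 R_nwt = 1340 kN.
R_n = max = 1368 kN [governs: (i)]; φR_n = 1026 kN.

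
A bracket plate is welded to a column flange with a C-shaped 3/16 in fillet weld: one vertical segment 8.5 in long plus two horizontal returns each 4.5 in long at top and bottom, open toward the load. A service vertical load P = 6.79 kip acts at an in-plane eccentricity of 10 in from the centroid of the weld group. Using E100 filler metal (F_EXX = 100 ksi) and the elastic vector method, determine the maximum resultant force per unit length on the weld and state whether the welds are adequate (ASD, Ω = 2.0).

Total weld length L_w = 17.5 in. Treat welds as unit-width lines.
Centroid: x̄ = 2×4.5×2.25 / 17.5 = 1.157 in from the vertical weld.
Polar moment about centroid: J = I_x + I_y = [8.5³/12 + 2×4.5×4.25²] + [8.5×1.157² + 2(4.5³/12 + 4.5×1.093²)] = 251.1 in³.
Direct shear f_v = P/L_w = 6.79 / 17.5 = 0.388 kip/in (vertical).
Torsion M = P·e = 6.79 × 10 = 67.9 kip·in.
Critical point at (x, y) = (3.343, 4.25) from centroid. f_tx = M·y/J = 1.149 kip/in; f_ty = M·x/J = 0.9041 kip/in.
Resultant f_max = √[f_tx² + (f_v + f_ty)²] = √[1.149² + (0.388 + 0.9041)²] = 1.729 kip/in.
Capacity per unit length: r_n/Ω = (1/2.0) × 0.6 × 100 × (0.707 × 0.1875) = 3.977 kip/in.
1.729 ≤ 3.977 → adequate.

f_max ≈ 1.73 kip/in; adequate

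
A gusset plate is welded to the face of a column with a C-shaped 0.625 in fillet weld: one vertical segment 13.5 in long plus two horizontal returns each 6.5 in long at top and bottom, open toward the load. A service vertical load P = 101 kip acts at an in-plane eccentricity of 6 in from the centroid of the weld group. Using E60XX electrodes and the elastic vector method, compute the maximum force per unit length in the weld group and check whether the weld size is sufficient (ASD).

f_max ≈ 8.37 kip/in; NOT adequate

E60XX → F_EXX = 60 ksi.
Total weld length L_w = 26.5 in. Treat welds as unit-width lines.
Centroid: x̄ = 2×6.5×3.25 / 26.5 = 1.594 in from the vertical weld.
Polar moment about centroid: J = I_x + I_y = [13.5³/12 + 2×6.5×6.75²] + [13.5×1.594² + 2(6.5³/12 + 6.5×1.656²)] = 913.1 in³.
Direct shear f_v = P/L_w = 101 / 26.5 = 3.811 kip/in (vertical).
Torsion M = P·e = 101 × 6 = 606 kip·in.
Critical point at (x, y) = (4.906, 6.75) from centroid. f_tx = M·y/J = 4.48 kip/in; f_ty = M·x/J = 3.256 kip/in.
Resultant f_max = √[f_tx² + (f_v + f_ty)²] = √[4.48² + (3.811 + 3.256)²] = 8.368 kip/in.
Capacity per unit length: r_n/Ω = (1/2.0) × 0.6 × 60 × (0.707 × 0.625) = 7.954 kip/in.
8.368 > 7.954 → NOT adequate.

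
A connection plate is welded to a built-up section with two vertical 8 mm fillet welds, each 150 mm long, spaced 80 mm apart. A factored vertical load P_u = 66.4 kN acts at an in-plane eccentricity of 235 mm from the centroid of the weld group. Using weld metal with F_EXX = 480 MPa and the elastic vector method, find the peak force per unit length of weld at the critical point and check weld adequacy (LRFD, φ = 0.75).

f_max ≈ 1390 N/mm; NOT adequate

Total weld length L_w = 300 mm. Treat welds as unit-width lines.
Polar moment about centroid: J = 2[d³/12 + d(b/2)²] = 2[150³/12 + 150×40²] = 1042000 mm³.
Direct shear f_v = P/L_w = 66.4×10³ / 300 = 221.3 N/mm (vertical).
Torsion M = P·e = 66.4×10³ × 235 = 15604000 N·mm.
Critical point at (x, y) = (40, 75) from centroid. f_tx = M·y/J = 1123 N/mm; f_ty = M·x/J = 598.7 N/mm.
Resultant f_max = √[f_tx² + (f_v + f_ty)²] = √[1123² + (221.3 + 598.7)²] = 1390 N/mm.
Capacity per unit length: φr_n = 0.75 × 0.6 × 480 × (0.707 × 8) = 1222 N/mm.
1390 > 1222 → NOT adequate.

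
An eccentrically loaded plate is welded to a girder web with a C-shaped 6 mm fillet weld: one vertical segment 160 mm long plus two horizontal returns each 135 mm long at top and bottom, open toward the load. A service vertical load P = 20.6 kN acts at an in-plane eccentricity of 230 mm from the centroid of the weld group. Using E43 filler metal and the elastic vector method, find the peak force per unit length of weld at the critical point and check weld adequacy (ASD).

f_max ≈ 236 N/mm; adequate

E43XX → F_EXX = 430 MPa.
Total weld length L_w = 430 mm. Treat welds as unit-width lines.
Centroid: x̄ = 2×135×67.5 / 430 = 42.38 mm from the vertical weld.
Polar moment about centroid: J = I_x + I_y = [160³/12 + 2×135×80²] + [160×42.38² + 2(135³/12 + 135×25.12²)] = 2937000 mm³.
Direct shear f_v = P/L_w = 20.6×10³ / 430 = 47.91 N/mm (vertical).
Torsion M = P·e = 20.6×10³ × 230 = 4738000 N·mm.
Critical point at (x, y) = (92.62, 80) from centroid. f_tx = M·y/J = 129.1 N/mm; f_ty = M·x/J = 149.4 N/mm.
Resultant f_max = √[f_tx² + (f_v + f_ty)²] = √[129.1² + (47.91 + 149.4)²] = 235.8 N/mm.
Capacity per unit length: r_n/Ω = (1/2.0) × 0.6 × 430 × (0.707 × 6) = 547.2 N/mm.
235.8 ≤ 547.2 → adequate.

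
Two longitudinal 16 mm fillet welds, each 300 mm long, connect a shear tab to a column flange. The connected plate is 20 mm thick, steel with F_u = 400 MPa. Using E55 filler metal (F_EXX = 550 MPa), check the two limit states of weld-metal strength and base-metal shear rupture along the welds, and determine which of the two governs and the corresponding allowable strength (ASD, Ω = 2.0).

R_n/Ω ≈ 1120 kN (weld metal governs)

t_e = 0.707 × 16 = 11.31 mm; L = 600 mm.
Weld metal: R_n/Ω = (1/2.0) × 0.6 × 550 × 11.31 × 600 × 10⁻³ = 1120 kN.
Base metal (shear rupture): R_n/Ω = (1/2.0) × 0.6 × 400 × 20 × 600 × 10⁻³ = 1440 kN.
Governing: weld metal.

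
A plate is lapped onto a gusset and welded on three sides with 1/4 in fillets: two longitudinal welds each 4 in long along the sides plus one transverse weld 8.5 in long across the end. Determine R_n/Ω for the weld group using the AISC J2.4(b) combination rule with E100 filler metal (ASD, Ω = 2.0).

R_n/Ω ≈ 104 kip

E100XX → F_EXX = 100 ksi.
t_e = 0.707 × 0.25 = 0.1767 in.
R_nwl = 0.6 × 100 × 0.1767 × 8 = 84.84 kip (longitudinal, 2 welds).
R_nwt = 0.6 × 100 × 0.1767 × 8.5 = 90.14 kip (transverse, base value).
(i) R_nwl + R_nwt = 175 kip; (ii) 0.85 R_nwl + 1.5 R_nwt = 207.3 kip.
R_n = max = 207.3 kip [governs: (ii)]; R_n/Ω = 103.7 kip.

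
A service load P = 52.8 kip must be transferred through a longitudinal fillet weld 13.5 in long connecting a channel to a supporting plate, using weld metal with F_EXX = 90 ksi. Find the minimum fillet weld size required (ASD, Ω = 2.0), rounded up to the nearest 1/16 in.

Total weld length L = 13.5 in.
Required throat t_e = P × Ω / (0.6 F_EXX × L) = 52.8 × 2.0 / (0.6 × 90 × 13.5) = 0.1449 in.
Required leg w = t_e / 0.707 = 0.2049 in → use 1/4 in.

w = 1/4 in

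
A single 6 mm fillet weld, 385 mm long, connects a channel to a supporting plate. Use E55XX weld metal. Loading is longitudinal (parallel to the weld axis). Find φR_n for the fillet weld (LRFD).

E55XX → F_EXX = 550 MPa.
Effective throat t_e = 0.707 × 6 = 4.242 mm.
Total length L = 385 mm; A_we = 4.242 × 385 = 1633 mm².
F_nw = 0.6 F_EXX = 0.6 × 550 = 330 MPa.
φR_n = 0.75 × 330 × 1633 × 10⁻³ = 404.2 kN.

φR_n ≈ 404 kN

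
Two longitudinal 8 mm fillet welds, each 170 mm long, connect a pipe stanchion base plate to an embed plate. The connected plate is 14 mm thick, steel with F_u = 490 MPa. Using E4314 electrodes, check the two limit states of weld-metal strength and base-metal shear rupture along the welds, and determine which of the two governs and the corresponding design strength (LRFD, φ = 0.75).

φR_n ≈ 372 kN (weld metal governs)

E43XX → F_EXX = 430 MPa.
t_e = 0.707 × 8 = 5.656 mm; L = 340 mm.
Weld metal: φR_n = 0.75 × 0.6 × 430 × 5.656 × 340 × 10⁻³ = 372.1 kN.
Base metal (shear rupture): φR_n = 0.75 × 0.6 × 490 × 14 × 340 × 10⁻³ = 1050 kN.
Governing: weld metal.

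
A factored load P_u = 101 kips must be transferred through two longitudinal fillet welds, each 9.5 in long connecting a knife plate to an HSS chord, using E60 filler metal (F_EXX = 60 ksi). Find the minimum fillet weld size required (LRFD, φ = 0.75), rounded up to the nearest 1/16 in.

w = 5/16 in

Total weld length L = 19 in.
Required throat t_e = P_u / (φ × 0.6 F_EXX × L) = 101 / (0.75 × 0.6 × 60 × 19) = 0.1969 in.
Required leg w = t_e / 0.707 = 0.2785 in → use 5/16 in.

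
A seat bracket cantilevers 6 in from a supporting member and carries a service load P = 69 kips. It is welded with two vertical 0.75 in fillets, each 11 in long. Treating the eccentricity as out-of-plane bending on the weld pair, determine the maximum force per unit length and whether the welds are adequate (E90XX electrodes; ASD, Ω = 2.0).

E90XX → F_EXX = 90 ksi.
L_w = 2 × 11 = 22 in; section modulus (unit throat) S = 2 × L²/6 = 40.33 in².
Direct shear f_v = P/L_w = 69/22 = 3.136 kip/in.
Moment M = P × e = 69 × 6 = 414 kip·in; bending f_b = M/S = 10.26 kip/in.
f_max = √(f_v² + f_b²) = √(3.136² + 10.26²) = 10.73 kip/in.
r_n/Ω = (1/2.0) × 0.6 × 90 × (0.707 × 0.75) = 14.32 kip/in → adequate.

f_max ≈ 10.7 kip/in; adequate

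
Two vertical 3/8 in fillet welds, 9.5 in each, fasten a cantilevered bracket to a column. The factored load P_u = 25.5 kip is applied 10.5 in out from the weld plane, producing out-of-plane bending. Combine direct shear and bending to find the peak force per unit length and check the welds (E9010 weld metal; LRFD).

f_max ≈ 9 kip/in; adequate

E90XX → F_EXX = 90 ksi.
L_w = 2 × 9.5 = 19 in; section modulus (unit throat) S = 2 × L²/6 = 30.08 in².
Direct shear f_v = P/L_w = 25.5/19 = 1.342 kip/in.
Moment M = P × e = 25.5 × 10.5 = 267.75 kip·in; bending f_b = M/S = 8.9 kip/in.
f_max = √(f_v² + f_b²) = √(1.342² + 8.9²) = 9.001 kip/in.
φr_n = 0.75 × 0.6 × 90 × (0.707 × 0.375) = 10.74 kip/in → adequate.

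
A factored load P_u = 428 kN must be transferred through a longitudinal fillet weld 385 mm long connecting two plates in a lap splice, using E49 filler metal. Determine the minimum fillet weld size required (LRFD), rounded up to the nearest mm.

E49XX → F_EXX = 490 MPa.
Total weld length L = 385 mm.
Required throat t_e = P_u / (φ × 0.6 F_EXX × L) = 428 / (0.75 × 0.6 × 490 × 385 × 10⁻³) = 5.042 mm.
Required leg w = t_e / 0.707 = 7.131 mm → use 8 mm.

w = 8 mm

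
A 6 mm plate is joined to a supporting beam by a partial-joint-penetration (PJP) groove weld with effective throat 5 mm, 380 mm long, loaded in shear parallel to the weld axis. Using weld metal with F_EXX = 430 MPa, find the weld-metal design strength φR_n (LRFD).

φR_n ≈ 368 kN

Effective throat (given) t_e = 5 mm.
A_we = 5 × 380 = 1900 mm².
F_nw = 0.6 F_EXX = 258 MPa.
φR_n = 0.75 × 258 × 1900 × 10⁻³ = 367.6 kN.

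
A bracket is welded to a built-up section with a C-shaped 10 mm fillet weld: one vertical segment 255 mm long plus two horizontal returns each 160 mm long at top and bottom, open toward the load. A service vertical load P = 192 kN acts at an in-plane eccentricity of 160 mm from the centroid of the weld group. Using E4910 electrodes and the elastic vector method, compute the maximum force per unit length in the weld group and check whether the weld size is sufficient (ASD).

E49XX → F_EXX = 490 MPa.
Total weld length L_w = 575 mm. Treat welds as unit-width lines.
Centroid: x̄ = 2×160×80 / 575 = 44.52 mm from the vertical weld.
Polar moment about centroid: J = I_x + I_y = [255³/12 + 2×160×127.5²] + [255×44.52² + 2(160³/12 + 160×35.48²)] = 8175000 mm³.
Direct shear f_v = P/L_w = 192×10³ / 575 = 333.9 N/mm (vertical).
Torsion M = P·e = 192×10³ × 160 = 30720000 N·mm.
Critical point at (x, y) = (115.5, 127.5) from centroid. f_tx = M·y/J = 479.1 N/mm; f_ty = M·x/J = 434 N/mm.
Resultant f_max = √[f_tx² + (f_v + f_ty)²] = √[479.1² + (333.9 + 434)²] = 905.1 N/mm.
Capacity per unit length: r_n/Ω = (1/2.0) × 0.6 × 490 × (0.707 × 10) = 1039 N/mm.
905.1 ≤ 1039 → adequate.

f_max ≈ 905 N/mm; adequate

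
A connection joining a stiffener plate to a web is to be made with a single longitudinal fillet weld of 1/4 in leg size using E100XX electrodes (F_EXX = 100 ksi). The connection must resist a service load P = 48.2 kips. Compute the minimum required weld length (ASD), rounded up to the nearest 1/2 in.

Throat t_e = 0.707 × 0.25 = 0.1767 in.
r_n/Ω = (0.6 × 100 × 0.1767) / 2.0 = 5.302 kip/in.
L_req = P / (r_n/Ω) = 48.2 / 5.302 = 9.09 in total.
Round up → use L = 9.5 in.

L = 9.5 in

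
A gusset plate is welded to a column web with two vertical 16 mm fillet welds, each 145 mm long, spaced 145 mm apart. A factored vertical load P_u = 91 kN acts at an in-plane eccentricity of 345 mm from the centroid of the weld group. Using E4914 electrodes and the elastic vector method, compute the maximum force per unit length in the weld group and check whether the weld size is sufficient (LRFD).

f_max ≈ 1820 N/mm; adequate

E49XX → F_EXX = 490 MPa.
Total weld length L_w = 290 mm. Treat welds as unit-width lines.
Polar moment about centroid: J = 2[d³/12 + d(b/2)²] = 2[145³/12 + 145×72.5²] = 2032000 mm³.
Direct shear f_v = P/L_w = 91×10³ / 290 = 313.8 N/mm (vertical).
Torsion M = P·e = 91×10³ × 345 = 31395000 N·mm.
Critical point at (x, y) = (72.5, 72.5) from centroid. f_tx = M·y/J = 1120 N/mm; f_ty = M·x/J = 1120 N/mm.
Resultant f_max = √[f_tx² + (f_v + f_ty)²] = √[1120² + (313.8 + 1120)²] = 1819 N/mm.
Capacity per unit length: φr_n = 0.75 × 0.6 × 490 × (0.707 × 16) = 2494 N/mm.
1819 ≤ 2494 → adequate.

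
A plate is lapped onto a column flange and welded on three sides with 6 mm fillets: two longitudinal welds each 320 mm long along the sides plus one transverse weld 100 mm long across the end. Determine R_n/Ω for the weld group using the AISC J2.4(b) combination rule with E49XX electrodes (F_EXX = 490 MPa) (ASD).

R_n/Ω ≈ 461 kN

t_e = 0.707 × 6 = 4.242 mm.
R_nwl = 0.6 × 490 × 4.242 × 640 × 10⁻³ = 798.2 kN (longitudinal, 2 welds).
R_nwt = 0.6 × 490 × 4.242 × 100 × 10⁻³ = 124.7 kN (transverse, base value).
(i) R_nwl + R_nwt = 922.9 kN; (ii) 0.85 R_nwl + 1.5 R_nwt = 865.5 kN.
R_n = max = 922.9 kN [governs: (i)]; R_n/Ω = 461.4 kN.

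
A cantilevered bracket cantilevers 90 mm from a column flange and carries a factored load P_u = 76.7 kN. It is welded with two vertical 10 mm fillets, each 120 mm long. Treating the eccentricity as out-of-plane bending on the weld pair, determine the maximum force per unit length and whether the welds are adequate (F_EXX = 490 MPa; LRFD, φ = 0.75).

L_w = 2 × 120 = 240 mm; section modulus (unit throat) S = 2 × L²/6 = 4800 mm².
Direct shear f_v = P/L_w = 76.7×10³/240 = 319.6 N/mm.
Moment M = P × e = 76.7×10³ × 90 = 6903000 N·mm; bending f_b = M/S = 1438 N/mm.
f_max = √(f_v² + f_b²) = √(319.6² + 1438²) = 1473 N/mm.
φr_n = 0.75 × 0.6 × 490 × (0.707 × 10) = 1559 N/mm → adequate.

f_max ≈ 1470 N/mm; adequate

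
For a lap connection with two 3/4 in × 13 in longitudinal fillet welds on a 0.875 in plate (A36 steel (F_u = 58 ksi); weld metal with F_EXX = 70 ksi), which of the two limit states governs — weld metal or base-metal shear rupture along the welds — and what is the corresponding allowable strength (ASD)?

R_n/Ω ≈ 290 kip (weld metal governs)

t_e = 0.707 × 0.75 = 0.5302 in; L = 26 in.
Weld metal: R_n/Ω = (1/2.0) × 0.6 × 70 × 0.5302 × 26 = 289.5 kip.
Base metal (shear rupture): R_n/Ω = (1/2.0) × 0.6 × 58 × 0.875 × 26 = 395.8 kip.
Governing: weld metal.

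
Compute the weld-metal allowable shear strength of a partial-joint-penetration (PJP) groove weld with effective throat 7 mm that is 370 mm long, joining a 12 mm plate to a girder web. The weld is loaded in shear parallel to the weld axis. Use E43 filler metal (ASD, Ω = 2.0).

R_n/Ω ≈ 334 kN

E43XX → F_EXX = 430 MPa.
Effective throat (given) t_e = 7 mm.
A_we = 7 × 370 = 2590 mm².
F_nw = 0.6 F_EXX = 258 MPa.
R_n/Ω = (258 × 2590) / 2.0 × 10⁻³ = 334.1 kN.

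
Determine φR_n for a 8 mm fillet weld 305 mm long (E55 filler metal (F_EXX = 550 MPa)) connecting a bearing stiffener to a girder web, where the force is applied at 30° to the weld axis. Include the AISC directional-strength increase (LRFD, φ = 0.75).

φR_n ≈ 502 kN

t_e = 0.707 × 8 = 5.656 mm; A_we = 5.656 × 305 = 1725 mm².
Directional factor: 1.0 + 0.5 sin^1.5(30°) = 1.177.
F_nw = 0.6 × 550 × 1.177 = 388.3 MPa.
φR_n = 0.75 × 388.3 × 1725 × 10⁻³ = 502.4 kN.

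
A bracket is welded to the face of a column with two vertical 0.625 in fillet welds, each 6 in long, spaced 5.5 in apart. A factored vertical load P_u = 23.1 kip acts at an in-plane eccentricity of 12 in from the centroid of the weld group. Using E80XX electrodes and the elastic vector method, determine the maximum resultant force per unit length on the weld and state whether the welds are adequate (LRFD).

E80XX → F_EXX = 80 ksi.
Total weld length L_w = 12 in. Treat welds as unit-width lines.
Polar moment about centroid: J = 2[d³/12 + d(b/2)²] = 2[6³/12 + 6×2.75²] = 126.8 in³.
Direct shear f_v = P/L_w = 23.1 / 12 = 1.925 kip/in (vertical).
Torsion M = P·e = 23.1 × 12 = 277.2 kip·in.
Critical point at (x, y) = (2.75, 3) from centroid. f_tx = M·y/J = 6.561 kip/in; f_ty = M·x/J = 6.014 kip/in.
Resultant f_max = √[f_tx² + (f_v + f_ty)²] = √[6.561² + (1.925 + 6.014)²] = 10.3 kip/in.
Capacity per unit length: φr_n = 0.75 × 0.6 × 80 × (0.707 × 0.625) = 15.91 kip/in.
10.3 ≤ 15.91 → adequate.

f_max ≈ 10.3 kip/in; adequate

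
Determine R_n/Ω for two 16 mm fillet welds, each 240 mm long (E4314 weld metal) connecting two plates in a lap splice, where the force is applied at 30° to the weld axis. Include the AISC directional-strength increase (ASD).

E43XX → F_EXX = 430 MPa.
t_e = 0.707 × 16 = 11.31 mm; A_we = 11.31 × 480 = 5430 mm².
Directional factor: 1.0 + 0.5 sin^1.5(30°) = 1.177.
F_nw = 0.6 × 430 × 1.177 = 303.6 MPa.
R_n/Ω = (303.6 × 5430) / 2.0 × 10⁻³ = 824.3 kN.

R_n/Ω ≈ 824 kN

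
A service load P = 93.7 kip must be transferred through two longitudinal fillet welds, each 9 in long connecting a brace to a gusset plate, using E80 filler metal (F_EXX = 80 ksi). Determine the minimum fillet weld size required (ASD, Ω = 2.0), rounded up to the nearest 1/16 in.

Total weld length L = 18 in.
Required throat t_e = P × Ω / (0.6 F_EXX × L) = 93.7 × 2.0 / (0.6 × 80 × 18) = 0.2169 in.
Required leg w = t_e / 0.707 = 0.3068 in → use 5/16 in.

w = 5/16 in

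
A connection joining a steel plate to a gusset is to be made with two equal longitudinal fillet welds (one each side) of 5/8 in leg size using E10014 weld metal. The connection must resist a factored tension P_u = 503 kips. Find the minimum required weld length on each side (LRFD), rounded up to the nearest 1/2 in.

L = 13 in on each side

E100XX → F_EXX = 100 ksi.
Throat t_e = 0.707 × 0.625 = 0.4419 in.
φr_n = 0.75 × 0.6 × 100 × 0.4419 = 19.88 kips/in.
L_req = P_u / φr_n = 503 / 19.88 = 25.3 in total.
Per side: 25.3 / 2 = 12.65 in.
Round up → use L = 13 in on each side.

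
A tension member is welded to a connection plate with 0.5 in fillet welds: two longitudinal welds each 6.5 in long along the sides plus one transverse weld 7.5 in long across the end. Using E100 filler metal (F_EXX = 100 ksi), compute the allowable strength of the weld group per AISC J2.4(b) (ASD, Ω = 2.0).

R_n/Ω ≈ 236 kip

t_e = 0.707 × 0.5 = 0.3535 in.
R_nwl = 0.6 × 100 × 0.3535 × 13 = 275.7 kip (longitudinal, 2 welds).
R_nwt = 0.6 × 100 × 0.3535 × 7.5 = 159.1 kip (transverse, base value).
(i) R_nwl + R_nwt = 434.8 kip; (ii) 0.85 R_nwl + 1.5 R_nwt = 473 kip.
R_n = max = 473 kip [governs: (ii)]; R_n/Ω = 236.5 kip.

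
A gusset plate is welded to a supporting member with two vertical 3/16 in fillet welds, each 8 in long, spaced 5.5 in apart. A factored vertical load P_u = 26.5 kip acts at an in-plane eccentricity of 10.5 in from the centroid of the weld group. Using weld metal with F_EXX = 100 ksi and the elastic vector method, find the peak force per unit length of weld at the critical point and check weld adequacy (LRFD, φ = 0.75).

Total weld length L_w = 16 in. Treat welds as unit-width lines.
Polar moment about centroid: J = 2[d³/12 + d(b/2)²] = 2[8³/12 + 8×2.75²] = 206.3 in³.
Direct shear f_v = P/L_w = 26.5 / 16 = 1.656 kip/in (vertical).
Torsion M = P·e = 26.5 × 10.5 = 278.25 kip·in.
Critical point at (x, y) = (2.75, 4) from centroid. f_tx = M·y/J = 5.394 kip/in; f_ty = M·x/J = 3.709 kip/in.
Resultant f_max = √[f_tx² + (f_v + f_ty)²] = √[5.394² + (1.656 + 3.709)²] = 7.608 kip/in.
Capacity per unit length: φr_n = 0.75 × 0.6 × 100 × (0.707 × 0.1875) = 5.965 kip/in.
7.608 > 5.965 → NOT adequate.

f_max ≈ 7.61 kip/in; NOT adequate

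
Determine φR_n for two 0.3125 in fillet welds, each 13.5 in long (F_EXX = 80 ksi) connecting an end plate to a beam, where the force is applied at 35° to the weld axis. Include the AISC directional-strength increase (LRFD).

φR_n ≈ 261 kips

t_e = 0.707 × 0.3125 = 0.2209 in; A_we = 0.2209 × 27 = 5.965 in².
Directional factor: 1.0 + 0.5 sin^1.5(35°) = 1.217.
F_nw = 0.6 × 80 × 1.217 = 58.43 ksi.
φR_n = 0.75 × 58.43 × 5.965 = 261.4 kips.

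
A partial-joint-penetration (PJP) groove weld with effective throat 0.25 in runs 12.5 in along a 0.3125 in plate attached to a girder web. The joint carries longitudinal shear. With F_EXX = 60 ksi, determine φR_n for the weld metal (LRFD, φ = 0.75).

Effective throat (given) t_e = 0.25 in.
A_we = 0.25 × 12.5 = 3.125 in².
F_nw = 0.6 F_EXX = 36 ksi.
φR_n = 0.75 × 36 × 3.125 = 84.38 kip.

φR_n ≈ 84.4 kip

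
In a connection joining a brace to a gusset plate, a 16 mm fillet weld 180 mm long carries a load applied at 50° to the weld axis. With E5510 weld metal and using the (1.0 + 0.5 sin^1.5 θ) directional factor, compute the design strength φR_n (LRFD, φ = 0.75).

E55XX → F_EXX = 550 MPa.
t_e = 0.707 × 16 = 11.31 mm; A_we = 11.31 × 180 = 2036 mm².
Directional factor: 1.0 + 0.5 sin^1.5(50°) = 1.335.
F_nw = 0.6 × 550 × 1.335 = 440.6 MPa.
φR_n = 0.75 × 440.6 × 2036 × 10⁻³ = 672.9 kN.

φR_n ≈ 673 kN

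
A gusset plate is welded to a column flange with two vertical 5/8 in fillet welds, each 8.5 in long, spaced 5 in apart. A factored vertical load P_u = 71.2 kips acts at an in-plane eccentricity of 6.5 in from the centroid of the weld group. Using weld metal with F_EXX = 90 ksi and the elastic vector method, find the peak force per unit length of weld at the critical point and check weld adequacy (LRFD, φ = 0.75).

Total weld length L_w = 17 in. Treat welds as unit-width lines.
Polar moment about centroid: J = 2[d³/12 + d(b/2)²] = 2[8.5³/12 + 8.5×2.5²] = 208.6 in³.
Direct shear f_v = P/L_w = 71.2 / 17 = 4.188 kip/in (vertical).
Torsion M = P·e = 71.2 × 6.5 = 462.8 kip·in.
Critical point at (x, y) = (2.5, 4.25) from centroid. f_tx = M·y/J = 9.429 kip/in; f_ty = M·x/J = 5.546 kip/in.
Resultant f_max = √[f_tx² + (f_v + f_ty)²] = √[9.429² + (4.188 + 5.546)²] = 13.55 kip/in.
Capacity per unit length: φr_n = 0.75 × 0.6 × 90 × (0.707 × 0.625) = 17.9 kip/in.
13.55 ≤ 17.9 → adequate.

f_max ≈ 13.6 kip/in; adequate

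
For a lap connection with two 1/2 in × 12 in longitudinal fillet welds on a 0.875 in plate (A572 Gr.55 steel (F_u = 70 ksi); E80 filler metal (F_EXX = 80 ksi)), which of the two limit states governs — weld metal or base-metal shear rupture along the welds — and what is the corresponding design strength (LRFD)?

φR_n ≈ 305 kip (weld metal governs)

t_e = 0.707 × 0.5 = 0.3535 in; L = 24 in.
Weld metal: φR_n = 0.75 × 0.6 × 80 × 0.3535 × 24 = 305.4 kip.
Base metal (shear rupture): φR_n = 0.75 × 0.6 × 70 × 0.875 × 24 = 661.5 kip.
Governing: weld metal.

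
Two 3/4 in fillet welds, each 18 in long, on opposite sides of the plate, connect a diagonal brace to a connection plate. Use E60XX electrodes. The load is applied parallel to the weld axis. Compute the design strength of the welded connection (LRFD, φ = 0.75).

E60XX → F_EXX = 60 ksi.
Effective throat t_e = 0.707 × 0.75 = 0.5302 in.
Total length L = 36 in; A_we = 0.5302 × 36 = 19.09 in².
F_nw = 0.6 F_EXX = 0.6 × 60 = 36 ksi.
φR_n = 0.75 × 36 × 19.09 = 515.4 kips.

φR_n ≈ 515 kips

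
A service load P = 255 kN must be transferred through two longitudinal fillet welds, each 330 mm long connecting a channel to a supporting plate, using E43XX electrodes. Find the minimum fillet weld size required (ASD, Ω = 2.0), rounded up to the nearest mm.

E43XX → F_EXX = 430 MPa.
Total weld length L = 660 mm.
Required throat t_e = P × Ω / (0.6 F_EXX × L) = 255 × 2.0 / (0.6 × 430 × 660 × 10⁻³) = 2.995 mm.
Required leg w = t_e / 0.707 = 4.236 mm → use 5 mm.

w = 5 mm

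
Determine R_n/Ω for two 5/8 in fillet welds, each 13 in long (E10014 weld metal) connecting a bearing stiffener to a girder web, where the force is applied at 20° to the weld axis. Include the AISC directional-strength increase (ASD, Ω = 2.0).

E100XX → F_EXX = 100 ksi.
t_e = 0.707 × 0.625 = 0.4419 in; A_we = 0.4419 × 26 = 11.49 in².
Directional factor: 1.0 + 0.5 sin^1.5(20°) = 1.1.
F_nw = 0.6 × 100 × 1.1 = 66 ksi.
R_n/Ω = (66 × 11.49) / 2.0 = 379.1 kip.

R_n/Ω ≈ 379 kip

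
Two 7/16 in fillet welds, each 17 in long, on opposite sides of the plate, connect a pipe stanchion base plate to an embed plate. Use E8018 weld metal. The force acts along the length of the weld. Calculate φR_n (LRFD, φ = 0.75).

φR_n ≈ 379 kip

E80XX → F_EXX = 80 ksi.
Effective throat t_e = 0.707 × 0.4375 = 0.3093 in.
Total length L = 34 in; A_we = 0.3093 × 34 = 10.52 in².
F_nw = 0.6 F_EXX = 0.6 × 80 = 48 ksi.
φR_n = 0.75 × 48 × 10.52 = 378.6 kip.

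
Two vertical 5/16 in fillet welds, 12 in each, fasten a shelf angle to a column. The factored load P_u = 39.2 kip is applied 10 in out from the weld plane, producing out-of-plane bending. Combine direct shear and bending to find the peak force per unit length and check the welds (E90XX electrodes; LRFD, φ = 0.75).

f_max ≈ 8.33 kip/in; adequate

E90XX → F_EXX = 90 ksi.
L_w = 2 × 12 = 24 in; section modulus (unit throat) S = 2 × L²/6 = 48 in².
Direct shear f_v = P/L_w = 39.2/24 = 1.633 kip/in.
Moment M = P × e = 39.2 × 10 = 392 kip·in; bending f_b = M/S = 8.167 kip/in.
f_max = √(f_v² + f_b²) = √(1.633² + 8.167²) = 8.328 kip/in.
φr_n = 0.75 × 0.6 × 90 × (0.707 × 0.3125) = 8.948 kip/in → adequate.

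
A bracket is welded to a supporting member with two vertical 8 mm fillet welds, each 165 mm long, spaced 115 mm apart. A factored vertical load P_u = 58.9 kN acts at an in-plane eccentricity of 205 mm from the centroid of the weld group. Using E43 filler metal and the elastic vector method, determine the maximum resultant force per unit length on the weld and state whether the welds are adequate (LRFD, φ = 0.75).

E43XX → F_EXX = 430 MPa.
Total weld length L_w = 330 mm. Treat welds as unit-width lines.
Polar moment about centroid: J = 2[d³/12 + d(b/2)²] = 2[165³/12 + 165×57.5²] = 1840000 mm³.
Direct shear f_v = P/L_w = 58.9×10³ / 330 = 178.5 N/mm (vertical).
Torsion M = P·e = 58.9×10³ × 205 = 12074000 N·mm.
Critical point at (x, y) = (57.5, 82.5) from centroid. f_tx = M·y/J = 541.5 N/mm; f_ty = M·x/J = 377.4 N/mm.
Resultant f_max = √[f_tx² + (f_v + f_ty)²] = √[541.5² + (178.5 + 377.4)²] = 776 N/mm.
Capacity per unit length: φr_n = 0.75 × 0.6 × 430 × (0.707 × 8) = 1094 N/mm.
776 ≤ 1094 → adequate.

f_max ≈ 776 N/mm; adequate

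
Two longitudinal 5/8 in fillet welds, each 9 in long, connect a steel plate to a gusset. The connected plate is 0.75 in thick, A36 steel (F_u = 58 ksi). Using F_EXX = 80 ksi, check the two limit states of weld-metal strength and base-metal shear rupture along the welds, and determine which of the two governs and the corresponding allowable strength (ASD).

t_e = 0.707 × 0.625 = 0.4419 in; L = 18 in.
Weld metal: R_n/Ω = (1/2.0) × 0.6 × 80 × 0.4419 × 18 = 190.9 kip.
Base metal (shear rupture): R_n/Ω = (1/2.0) × 0.6 × 58 × 0.75 × 18 = 234.9 kip.
Governing: weld metal.

R_n/Ω ≈ 191 kip (weld metal governs)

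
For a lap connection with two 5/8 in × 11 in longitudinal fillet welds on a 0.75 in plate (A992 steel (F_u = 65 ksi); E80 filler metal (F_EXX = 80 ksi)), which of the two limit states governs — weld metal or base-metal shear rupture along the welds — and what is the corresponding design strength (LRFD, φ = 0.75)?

t_e = 0.707 × 0.625 = 0.4419 in; L = 22 in.
Weld metal: φR_n = 0.75 × 0.6 × 80 × 0.4419 × 22 = 350 kip.
Base metal (shear rupture): φR_n = 0.75 × 0.6 × 65 × 0.75 × 22 = 482.6 kip.
Governing: weld metal.

φR_n ≈ 350 kip (weld metal governs)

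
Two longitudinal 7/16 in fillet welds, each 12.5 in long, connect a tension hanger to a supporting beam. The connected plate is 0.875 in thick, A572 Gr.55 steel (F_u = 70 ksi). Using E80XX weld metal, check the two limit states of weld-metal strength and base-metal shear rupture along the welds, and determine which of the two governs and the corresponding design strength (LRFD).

E80XX → F_EXX = 80 ksi.
t_e = 0.707 × 0.4375 = 0.3093 in; L = 25 in.
Weld metal: φR_n = 0.75 × 0.6 × 80 × 0.3093 × 25 = 278.4 kip.
Base metal (shear rupture): φR_n = 0.75 × 0.6 × 70 × 0.875 × 25 = 689.1 kip.
Governing: weld metal.

φR_n ≈ 278 kip (weld metal governs)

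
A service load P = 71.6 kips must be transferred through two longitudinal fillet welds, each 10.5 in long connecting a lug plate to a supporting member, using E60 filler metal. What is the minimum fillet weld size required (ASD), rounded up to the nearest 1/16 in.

w = 5/16 in

E60XX → F_EXX = 60 ksi.
Total weld length L = 21 in.
Required throat t_e = P × Ω / (0.6 F_EXX × L) = 71.6 × 2.0 / (0.6 × 60 × 21) = 0.1894 in.
Required leg w = t_e / 0.707 = 0.2679 in → use 5/16 in.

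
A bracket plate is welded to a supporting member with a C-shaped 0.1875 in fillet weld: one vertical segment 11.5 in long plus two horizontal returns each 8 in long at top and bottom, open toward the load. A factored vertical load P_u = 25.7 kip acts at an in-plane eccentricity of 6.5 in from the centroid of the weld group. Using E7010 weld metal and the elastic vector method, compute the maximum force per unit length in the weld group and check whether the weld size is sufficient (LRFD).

f_max ≈ 2.34 kip/in; adequate

E70XX → F_EXX = 70 ksi.
Total weld length L_w = 27.5 in. Treat welds as unit-width lines.
Centroid: x̄ = 2×8×4 / 27.5 = 2.327 in from the vertical weld.
Polar moment about centroid: J = I_x + I_y = [11.5³/12 + 2×8×5.75²] + [11.5×2.327² + 2(8³/12 + 8×1.673²)] = 848.1 in³.
Direct shear f_v = P/L_w = 25.7 / 27.5 = 0.9345 kip/in (vertical).
Torsion M = P·e = 25.7 × 6.5 = 167.05 kip·in.
Critical point at (x, y) = (5.673, 5.75) from centroid. f_tx = M·y/J = 1.133 kip/in; f_ty = M·x/J = 1.117 kip/in.
Resultant f_max = √[f_tx² + (f_v + f_ty)²] = √[1.133² + (0.9345 + 1.117)²] = 2.344 kip/in.
Capacity per unit length: φr_n = 0.75 × 0.6 × 70 × (0.707 × 0.1875) = 4.176 kip/in.
2.344 ≤ 4.176 → adequate.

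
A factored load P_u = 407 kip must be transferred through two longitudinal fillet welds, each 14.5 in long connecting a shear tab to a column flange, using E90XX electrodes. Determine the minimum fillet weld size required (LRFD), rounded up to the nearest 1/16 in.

E90XX → F_EXX = 90 ksi.
Total weld length L = 29 in.
Required throat t_e = P_u / (φ × 0.6 F_EXX × L) = 407 / (0.75 × 0.6 × 90 × 29) = 0.3465 in.
Required leg w = t_e / 0.707 = 0.4901 in → use 1/2 in.

w = 1/2 in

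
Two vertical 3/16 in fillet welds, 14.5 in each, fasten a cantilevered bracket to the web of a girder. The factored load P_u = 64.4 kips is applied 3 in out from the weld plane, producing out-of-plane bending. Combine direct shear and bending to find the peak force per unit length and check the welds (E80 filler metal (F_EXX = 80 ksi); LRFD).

f_max ≈ 3.54 kip/in; adequate

L_w = 2 × 14.5 = 29 in; section modulus (unit throat) S = 2 × L²/6 = 70.08 in².
Direct shear f_v = P/L_w = 64.4/29 = 2.221 kip/in.
Moment M = P × e = 64.4 × 3 = 193.2 kip·in; bending f_b = M/S = 2.757 kip/in.
f_max = √(f_v² + f_b²) = √(2.221² + 2.757²) = 3.54 kip/in.
φr_n = 0.75 × 0.6 × 80 × (0.707 × 0.1875) = 4.772 kip/in → adequate.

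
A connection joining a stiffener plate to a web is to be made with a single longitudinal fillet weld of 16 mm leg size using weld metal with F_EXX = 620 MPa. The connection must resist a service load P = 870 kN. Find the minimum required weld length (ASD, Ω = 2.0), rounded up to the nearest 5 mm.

L = 415 mm

Throat t_e = 0.707 × 16 = 11.31 mm.
r_n/Ω = (0.6 × 620 × 11.31) / 2.0 = 2104 N/mm = 2.104 kN/mm.
L_req = P / (r_n/Ω) = 870 / 2.104 = 413.5 mm total.
Round up → use L = 415 mm.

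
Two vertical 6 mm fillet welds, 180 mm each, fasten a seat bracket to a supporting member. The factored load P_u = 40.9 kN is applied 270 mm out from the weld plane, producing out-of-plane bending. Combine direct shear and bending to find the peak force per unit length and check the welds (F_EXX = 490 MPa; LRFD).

f_max ≈ 1030 N/mm; NOT adequate

L_w = 2 × 180 = 360 mm; section modulus (unit throat) S = 2 × L²/6 = 10800 mm².
Direct shear f_v = P/L_w = 40.9×10³/360 = 113.6 N/mm.
Moment M = P × e = 40.9×10³ × 270 = 11043000 N·mm; bending f_b = M/S = 1022 N/mm.
f_max = √(f_v² + f_b²) = √(113.6² + 1022²) = 1029 N/mm.
φr_n = 0.75 × 0.6 × 490 × (0.707 × 6) = 935.4 N/mm → NOT adequate.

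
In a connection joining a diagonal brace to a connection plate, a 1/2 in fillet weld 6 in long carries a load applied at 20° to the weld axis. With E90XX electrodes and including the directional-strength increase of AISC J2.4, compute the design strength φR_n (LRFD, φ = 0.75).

E90XX → F_EXX = 90 ksi.
t_e = 0.707 × 0.5 = 0.3535 in; A_we = 0.3535 × 6 = 2.121 in².
Directional factor: 1.0 + 0.5 sin^1.5(20°) = 1.1.
F_nw = 0.6 × 90 × 1.1 = 59.4 ksi.
φR_n = 0.75 × 59.4 × 2.121 = 94.49 kips.

φR_n ≈ 94.5 kips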